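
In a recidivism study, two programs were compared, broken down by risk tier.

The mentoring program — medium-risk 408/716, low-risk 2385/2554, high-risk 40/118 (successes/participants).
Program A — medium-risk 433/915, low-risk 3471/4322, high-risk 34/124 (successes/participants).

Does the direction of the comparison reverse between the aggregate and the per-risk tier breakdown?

Medium-risk: the mentoring program 408/716 = 57.0%, Program A 433/915 = 47.3% → the mentoring program
Low-risk: the mentoring program 2385/2554 = 93.4%, Program A 3471/4322 = 80.3% → the mentoring program
High-risk: the mentoring program 40/118 = 33.9%, Program A 34/124 = 27.4% → the mentoring program
Overall: the mentoring program 2833/3388 = 83.6%, Program A 3938/5361 = 73.5% → the mentoring program
The mentoring program wins overall and in every risk group — no reversal.

No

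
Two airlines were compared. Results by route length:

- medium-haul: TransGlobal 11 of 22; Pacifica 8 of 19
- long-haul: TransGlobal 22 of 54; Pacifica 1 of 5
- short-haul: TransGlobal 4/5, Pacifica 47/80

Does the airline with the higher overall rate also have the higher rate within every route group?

Medium-haul: TransGlobal 11/22 = 50.0%, Pacifica 8/19 = 42.1% → TransGlobal
Long-haul: TransGlobal 22/54 = 40.7%, Pacifica 1/5 = 20.0% → TransGlobal
Short-haul: TransGlobal 4/5 = 80.0%, Pacifica 47/80 = 58.8% → TransGlobal
Overall: TransGlobal 37/81 = 45.7%, Pacifica 56/104 = 53.8% → Pacifica
TransGlobal wins each route group but Pacifica wins overall — the comparison reverses. TransGlobal's flights skew toward long-haul, which has a lower base rate.

No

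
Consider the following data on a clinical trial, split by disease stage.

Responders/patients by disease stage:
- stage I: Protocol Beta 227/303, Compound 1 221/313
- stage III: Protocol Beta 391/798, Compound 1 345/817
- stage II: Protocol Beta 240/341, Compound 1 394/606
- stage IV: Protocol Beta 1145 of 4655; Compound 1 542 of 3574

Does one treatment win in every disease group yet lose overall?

No

Stage I: Protocol Beta 227/303 = 74.9%, Compound 1 221/313 = 70.6% → Protocol Beta
Stage III: Protocol Beta 391/798 = 49.0%, Compound 1 345/817 = 42.2% → Protocol Beta
Stage II: Protocol Beta 240/341 = 70.4%, Compound 1 394/606 = 65.0% → Protocol Beta
Stage IV: Protocol Beta 1145/4655 = 24.6%, Compound 1 542/3574 = 15.2% → Protocol Beta
Overall: Protocol Beta 2003/6097 = 32.9%, Compound 1 1502/5310 = 28.3% → Protocol Beta
Protocol Beta wins overall and in every disease group — no reversal.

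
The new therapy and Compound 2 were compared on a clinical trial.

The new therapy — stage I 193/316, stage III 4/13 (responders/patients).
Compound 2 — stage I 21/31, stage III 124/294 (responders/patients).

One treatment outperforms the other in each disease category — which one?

Stage I: the new therapy 193/316 = 61.1%, Compound 2 21/31 = 67.7% → Compound 2
Stage III: the new therapy 4/13 = 30.8%, Compound 2 124/294 = 42.2% → Compound 2
Compound 2 has the higher rate in both groups.

Compound 2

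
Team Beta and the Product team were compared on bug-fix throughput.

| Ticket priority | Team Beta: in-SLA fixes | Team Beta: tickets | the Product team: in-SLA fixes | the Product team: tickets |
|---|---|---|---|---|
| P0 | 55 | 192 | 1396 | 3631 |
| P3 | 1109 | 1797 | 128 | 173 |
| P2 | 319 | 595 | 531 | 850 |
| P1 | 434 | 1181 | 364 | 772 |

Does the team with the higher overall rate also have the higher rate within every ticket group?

P0: Team Beta 55/192 = 28.6%, the Product team 1396/3631 = 38.4% → the Product team
P3: Team Beta 1109/1797 = 61.7%, the Product team 128/173 = 74.0% → the Product team
P2: Team Beta 319/595 = 53.6%, the Product team 531/850 = 62.5% → the Product team
P1: Team Beta 434/1181 = 36.7%, the Product team 364/772 = 47.2% → the Product team
Overall: Team Beta 1917/3765 = 50.9%, the Product team 2419/5426 = 44.6% → Team Beta
The Product team wins each ticket group but Team Beta wins overall — the comparison reverses. The Product team's tickets skew toward P0, which has a lower base rate.

No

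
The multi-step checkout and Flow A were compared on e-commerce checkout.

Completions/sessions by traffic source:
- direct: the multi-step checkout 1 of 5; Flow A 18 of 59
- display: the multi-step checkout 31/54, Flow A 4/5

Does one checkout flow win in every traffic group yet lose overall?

Yes

Direct: the multi-step checkout 1/5 = 20.0%, Flow A 18/59 = 30.5% → Flow A
Display: the multi-step checkout 31/54 = 57.4%, Flow A 4/5 = 80.0% → Flow A
Overall: the multi-step checkout 32/59 = 54.2%, Flow A 22/64 = 34.4% → the multi-step checkout
Flow A wins each traffic group but the multi-step checkout wins overall — the comparison reverses. Flow A's sessions skew toward direct, which has a lower base rate.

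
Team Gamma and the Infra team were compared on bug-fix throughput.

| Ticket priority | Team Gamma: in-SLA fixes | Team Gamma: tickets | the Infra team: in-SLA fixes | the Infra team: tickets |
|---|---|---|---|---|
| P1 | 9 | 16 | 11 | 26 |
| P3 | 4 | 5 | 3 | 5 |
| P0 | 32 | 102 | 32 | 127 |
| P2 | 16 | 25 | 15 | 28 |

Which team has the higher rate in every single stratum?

Team Gamma

P1: Team Gamma 9/16 = 56.2%, the Infra team 11/26 = 42.3% → Team Gamma
P3: Team Gamma 4/5 = 80.0%, the Infra team 3/5 = 60.0% → Team Gamma
P0: Team Gamma 32/102 = 31.4%, the Infra team 32/127 = 25.2% → Team Gamma
P2: Team Gamma 16/25 = 64.0%, the Infra team 15/28 = 53.6% → Team Gamma
Team Gamma has the higher rate in all 4 groups.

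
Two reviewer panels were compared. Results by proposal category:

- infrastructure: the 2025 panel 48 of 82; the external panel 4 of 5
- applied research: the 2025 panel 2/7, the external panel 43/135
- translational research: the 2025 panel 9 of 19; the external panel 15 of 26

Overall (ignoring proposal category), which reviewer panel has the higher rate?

the 2025 panel

Infrastructure: the 2025 panel 48/82 = 58.5%, the external panel 4/5 = 80.0% → the external panel
Applied research: the 2025 panel 2/7 = 28.6%, the external panel 43/135 = 31.9% → the external panel
Translational research: the 2025 panel 9/19 = 47.4%, the external panel 15/26 = 57.7% → the external panel
Overall: the 2025 panel 59/108 = 54.6%, the external panel 62/166 = 37.3% → the 2025 panel
(The external panel wins every proposal group but the 2025 panel wins overall — the external panel's proposals skew toward the low-rate applied research group.)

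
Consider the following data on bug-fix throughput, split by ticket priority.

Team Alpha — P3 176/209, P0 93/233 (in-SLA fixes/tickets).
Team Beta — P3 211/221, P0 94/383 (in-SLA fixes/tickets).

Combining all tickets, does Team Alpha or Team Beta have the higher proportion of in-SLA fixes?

Team Alpha

P3: Team Alpha 176/209 = 84.2%, Team Beta 211/221 = 95.5% → Team Beta
P0: Team Alpha 93/233 = 39.9%, Team Beta 94/383 = 24.5% → Team Alpha
Overall: Team Alpha 269/442 = 60.9%, Team Beta 305/604 = 50.5% → Team Alpha
(Neither sweeps every ticket group, but Team Alpha has the higher pooled rate.)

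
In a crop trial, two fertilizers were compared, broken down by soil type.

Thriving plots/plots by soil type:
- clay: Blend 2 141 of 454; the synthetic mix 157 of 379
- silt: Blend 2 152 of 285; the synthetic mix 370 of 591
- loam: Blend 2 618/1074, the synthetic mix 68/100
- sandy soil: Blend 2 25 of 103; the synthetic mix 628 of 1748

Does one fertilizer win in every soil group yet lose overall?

Yes

Clay: Blend 2 141/454 = 31.1%, the synthetic mix 157/379 = 41.4% → the synthetic mix
Silt: Blend 2 152/285 = 53.3%, the synthetic mix 370/591 = 62.6% → the synthetic mix
Loam: Blend 2 618/1074 = 57.5%, the synthetic mix 68/100 = 68.0% → the synthetic mix
Sandy soil: Blend 2 25/103 = 24.3%, the synthetic mix 628/1748 = 35.9% → the synthetic mix
Overall: Blend 2 936/1916 = 48.9%, the synthetic mix 1223/2818 = 43.4% → Blend 2
The synthetic mix wins each soil group but Blend 2 wins overall — the comparison reverses. The synthetic mix's plots skew toward sandy soil, which has a lower base rate.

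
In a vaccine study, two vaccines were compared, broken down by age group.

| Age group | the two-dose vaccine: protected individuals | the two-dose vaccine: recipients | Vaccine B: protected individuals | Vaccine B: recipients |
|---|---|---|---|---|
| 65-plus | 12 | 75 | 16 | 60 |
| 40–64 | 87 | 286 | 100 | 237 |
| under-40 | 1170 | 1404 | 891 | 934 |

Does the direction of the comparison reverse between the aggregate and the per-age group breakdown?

No

65-plus: the two-dose vaccine 12/75 = 16.0%, Vaccine B 16/60 = 26.7% → Vaccine B
40–64: the two-dose vaccine 87/286 = 30.4%, Vaccine B 100/237 = 42.2% → Vaccine B
Under-40: the two-dose vaccine 1170/1404 = 83.3%, Vaccine B 891/934 = 95.4% → Vaccine B
Overall: the two-dose vaccine 1269/1765 = 71.9%, Vaccine B 1007/1231 = 81.8% → Vaccine B
Vaccine B wins overall and in every age group — no reversal.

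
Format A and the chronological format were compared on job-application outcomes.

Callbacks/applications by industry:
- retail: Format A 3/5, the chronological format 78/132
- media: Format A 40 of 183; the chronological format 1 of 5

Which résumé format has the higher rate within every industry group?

Format A

Retail: Format A 3/5 = 60.0%, the chronological format 78/132 = 59.1% → Format A
Media: Format A 40/183 = 21.9%, the chronological format 1/5 = 20.0% → Format A
Format A has the higher rate in both groups.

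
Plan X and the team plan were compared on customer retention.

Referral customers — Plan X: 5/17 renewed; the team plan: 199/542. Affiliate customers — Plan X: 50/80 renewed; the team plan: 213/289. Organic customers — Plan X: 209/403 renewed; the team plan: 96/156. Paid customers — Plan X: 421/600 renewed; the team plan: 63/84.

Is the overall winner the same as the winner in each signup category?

No

Referral: Plan X 5/17 = 29.4%, the team plan 199/542 = 36.7% → the team plan
Affiliate: Plan X 50/80 = 62.5%, the team plan 213/289 = 73.7% → the team plan
Organic: Plan X 209/403 = 51.9%, the team plan 96/156 = 61.5% → the team plan
Paid: Plan X 421/600 = 70.2%, the team plan 63/84 = 75.0% → the team plan
Overall: Plan X 685/1100 = 62.3%, the team plan 571/1071 = 53.3% → Plan X
The team plan wins each signup group but Plan X wins overall — the comparison reverses. The team plan's customers skew toward referral, which has a lower base rate.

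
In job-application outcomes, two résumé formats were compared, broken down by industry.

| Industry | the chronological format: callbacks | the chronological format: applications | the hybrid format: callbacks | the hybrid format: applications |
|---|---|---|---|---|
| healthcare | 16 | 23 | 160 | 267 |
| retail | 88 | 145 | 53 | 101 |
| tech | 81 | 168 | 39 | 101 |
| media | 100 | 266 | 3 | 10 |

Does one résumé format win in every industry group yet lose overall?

Yes

Healthcare: the chronological format 16/23 = 69.6%, the hybrid format 160/267 = 59.9% → the chronological format
Retail: the chronological format 88/145 = 60.7%, the hybrid format 53/101 = 52.5% → the chronological format
Tech: the chronological format 81/168 = 48.2%, the hybrid format 39/101 = 38.6% → the chronological format
Media: the chronological format 100/266 = 37.6%, the hybrid format 3/10 = 30.0% → the chronological format
Overall: the chronological format 285/602 = 47.3%, the hybrid format 255/479 = 53.2% → the hybrid format
The chronological format wins each industry group but the hybrid format wins overall — the comparison reverses. The chronological format's applications skew toward media, which has a lower base rate.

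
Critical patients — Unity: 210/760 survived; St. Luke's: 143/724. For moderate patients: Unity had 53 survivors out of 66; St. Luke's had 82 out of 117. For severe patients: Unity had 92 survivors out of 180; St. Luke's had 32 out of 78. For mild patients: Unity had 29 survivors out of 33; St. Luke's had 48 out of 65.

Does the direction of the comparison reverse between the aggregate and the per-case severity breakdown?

No

Critical: Unity 210/760 = 27.6%, St. Luke's 143/724 = 19.8% → Unity
Moderate: Unity 53/66 = 80.3%, St. Luke's 82/117 = 70.1% → Unity
Severe: Unity 92/180 = 51.1%, St. Luke's 32/78 = 41.0% → Unity
Mild: Unity 29/33 = 87.9%, St. Luke's 48/65 = 73.8% → Unity
Overall: Unity 384/1039 = 37.0%, St. Luke's 305/984 = 31.0% → Unity
Unity wins overall and in every case group — no reversal.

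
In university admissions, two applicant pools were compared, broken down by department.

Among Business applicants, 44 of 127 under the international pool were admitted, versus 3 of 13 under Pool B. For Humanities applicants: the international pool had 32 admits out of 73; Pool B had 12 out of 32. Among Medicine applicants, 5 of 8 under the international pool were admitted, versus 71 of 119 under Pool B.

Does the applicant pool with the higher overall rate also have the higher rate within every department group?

Business: the international pool 44/127 = 34.6%, Pool B 3/13 = 23.1% → the international pool
Humanities: the international pool 32/73 = 43.8%, Pool B 12/32 = 37.5% → the international pool
Medicine: the international pool 5/8 = 62.5%, Pool B 71/119 = 59.7% → the international pool
Overall: the international pool 81/208 = 38.9%, Pool B 86/164 = 52.4% → Pool B
The international pool wins each department group but Pool B wins overall — the comparison reverses. The international pool's applicants skew toward Business, which has a lower base rate.

No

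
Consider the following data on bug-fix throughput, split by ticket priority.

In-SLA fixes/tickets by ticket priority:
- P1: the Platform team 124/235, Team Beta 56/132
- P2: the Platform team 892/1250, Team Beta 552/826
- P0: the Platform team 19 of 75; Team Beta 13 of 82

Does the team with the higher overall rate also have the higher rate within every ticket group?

Yes

P1: the Platform team 124/235 = 52.8%, Team Beta 56/132 = 42.4% → the Platform team
P2: the Platform team 892/1250 = 71.4%, Team Beta 552/826 = 66.8% → the Platform team
P0: the Platform team 19/75 = 25.3%, Team Beta 13/82 = 15.9% → the Platform team
Overall: the Platform team 1035/1560 = 66.3%, Team Beta 621/1040 = 59.7% → the Platform team
The Platform team wins overall and in every ticket group — no reversal.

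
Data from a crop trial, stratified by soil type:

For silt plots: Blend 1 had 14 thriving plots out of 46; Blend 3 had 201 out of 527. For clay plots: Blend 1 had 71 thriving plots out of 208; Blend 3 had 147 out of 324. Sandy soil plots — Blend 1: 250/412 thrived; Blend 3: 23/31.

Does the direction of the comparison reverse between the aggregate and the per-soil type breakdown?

Yes

Silt: Blend 1 14/46 = 30.4%, Blend 3 201/527 = 38.1% → Blend 3
Clay: Blend 1 71/208 = 34.1%, Blend 3 147/324 = 45.4% → Blend 3
Sandy soil: Blend 1 250/412 = 60.7%, Blend 3 23/31 = 74.2% → Blend 3
Overall: Blend 1 335/666 = 50.3%, Blend 3 371/882 = 42.1% → Blend 1
Blend 3 wins each soil group but Blend 1 wins overall — the comparison reverses. Blend 3's plots skew toward silt, which has a lower base rate.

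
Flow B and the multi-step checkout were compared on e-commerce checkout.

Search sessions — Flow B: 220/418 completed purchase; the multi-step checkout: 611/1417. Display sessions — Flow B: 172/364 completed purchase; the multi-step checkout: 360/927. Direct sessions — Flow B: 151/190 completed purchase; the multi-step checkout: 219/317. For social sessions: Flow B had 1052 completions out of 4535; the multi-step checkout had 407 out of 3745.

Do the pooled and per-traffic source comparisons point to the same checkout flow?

Yes

Search: Flow B 220/418 = 52.6%, the multi-step checkout 611/1417 = 43.1% → Flow B
Display: Flow B 172/364 = 47.3%, the multi-step checkout 360/927 = 38.8% → Flow B
Direct: Flow B 151/190 = 79.5%, the multi-step checkout 219/317 = 69.1% → Flow B
Social: Flow B 1052/4535 = 23.2%, the multi-step checkout 407/3745 = 10.9% → Flow B
Overall: Flow B 1595/5507 = 29.0%, the multi-step checkout 1597/6406 = 24.9% → Flow B
Flow B wins overall and in every traffic group — no reversal.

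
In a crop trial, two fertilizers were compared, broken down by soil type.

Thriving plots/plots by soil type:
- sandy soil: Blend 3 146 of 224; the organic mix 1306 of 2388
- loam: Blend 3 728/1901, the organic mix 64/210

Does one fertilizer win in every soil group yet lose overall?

Sandy soil: Blend 3 146/224 = 65.2%, the organic mix 1306/2388 = 54.7% → Blend 3
Loam: Blend 3 728/1901 = 38.3%, the organic mix 64/210 = 30.5% → Blend 3
Overall: Blend 3 874/2125 = 41.1%, the organic mix 1370/2598 = 52.7% → the organic mix
Blend 3 wins each soil group but the organic mix wins overall — the comparison reverses. Blend 3's plots skew toward loam, which has a lower base rate.

Yes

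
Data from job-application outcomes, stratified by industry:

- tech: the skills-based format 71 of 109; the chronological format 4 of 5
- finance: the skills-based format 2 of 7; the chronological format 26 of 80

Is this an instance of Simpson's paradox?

Yes

Tech: the skills-based format 71/109 = 65.1%, the chronological format 4/5 = 80.0% → the chronological format
Finance: the skills-based format 2/7 = 28.6%, the chronological format 26/80 = 32.5% → the chronological format
Overall: the skills-based format 73/116 = 62.9%, the chronological format 30/85 = 35.3% → the skills-based format
The chronological format wins each industry group but the skills-based format wins overall — the comparison reverses. The chronological format's applications skew toward finance, which has a lower base rate.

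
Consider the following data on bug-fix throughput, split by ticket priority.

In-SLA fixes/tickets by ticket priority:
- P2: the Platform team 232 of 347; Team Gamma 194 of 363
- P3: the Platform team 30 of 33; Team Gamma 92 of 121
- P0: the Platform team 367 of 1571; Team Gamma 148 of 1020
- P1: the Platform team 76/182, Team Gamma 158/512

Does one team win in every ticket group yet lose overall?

P2: the Platform team 232/347 = 66.9%, Team Gamma 194/363 = 53.4% → the Platform team
P3: the Platform team 30/33 = 90.9%, Team Gamma 92/121 = 76.0% → the Platform team
P0: the Platform team 367/1571 = 23.4%, Team Gamma 148/1020 = 14.5% → the Platform team
P1: the Platform team 76/182 = 41.8%, Team Gamma 158/512 = 30.9% → the Platform team
Overall: the Platform team 705/2133 = 33.1%, Team Gamma 592/2016 = 29.4% → the Platform team
The Platform team wins overall and in every ticket group — no reversal.

No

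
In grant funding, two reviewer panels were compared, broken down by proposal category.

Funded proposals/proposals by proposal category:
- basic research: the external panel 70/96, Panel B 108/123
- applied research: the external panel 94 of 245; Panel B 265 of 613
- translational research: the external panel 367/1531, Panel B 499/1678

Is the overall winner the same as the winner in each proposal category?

Yes

Basic research: the external panel 70/96 = 72.9%, Panel B 108/123 = 87.8% → Panel B
Applied research: the external panel 94/245 = 38.4%, Panel B 265/613 = 43.2% → Panel B
Translational research: the external panel 367/1531 = 24.0%, Panel B 499/1678 = 29.7% → Panel B
Overall: the external panel 531/1872 = 28.4%, Panel B 872/2414 = 36.1% → Panel B
Panel B wins overall and in every proposal group — no reversal.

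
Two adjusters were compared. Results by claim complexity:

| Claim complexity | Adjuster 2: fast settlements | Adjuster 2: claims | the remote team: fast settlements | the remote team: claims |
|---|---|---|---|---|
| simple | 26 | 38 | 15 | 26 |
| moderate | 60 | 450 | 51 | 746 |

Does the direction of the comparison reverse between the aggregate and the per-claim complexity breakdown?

Simple: Adjuster 2 26/38 = 68.4%, the remote team 15/26 = 57.7% → Adjuster 2
Moderate: Adjuster 2 60/450 = 13.3%, the remote team 51/746 = 6.8% → Adjuster 2
Overall: Adjuster 2 86/488 = 17.6%, the remote team 66/772 = 8.5% → Adjuster 2
Adjuster 2 wins overall and in every claim group — no reversal.

No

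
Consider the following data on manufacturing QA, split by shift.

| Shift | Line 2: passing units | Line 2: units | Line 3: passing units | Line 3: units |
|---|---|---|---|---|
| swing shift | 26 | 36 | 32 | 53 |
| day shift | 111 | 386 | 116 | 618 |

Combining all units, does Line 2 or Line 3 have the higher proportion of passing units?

Line 2

Swing shift: Line 2 26/36 = 72.2%, Line 3 32/53 = 60.4% → Line 2
Day shift: Line 2 111/386 = 28.8%, Line 3 116/618 = 18.8% → Line 2
Overall: Line 2 137/422 = 32.5%, Line 3 148/671 = 22.1% → Line 2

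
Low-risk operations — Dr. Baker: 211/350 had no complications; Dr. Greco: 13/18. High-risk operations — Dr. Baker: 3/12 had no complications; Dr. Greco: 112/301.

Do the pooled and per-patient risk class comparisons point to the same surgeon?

No

Low-risk: Dr. Baker 211/350 = 60.3%, Dr. Greco 13/18 = 72.2% → Dr. Greco
High-risk: Dr. Baker 3/12 = 25.0%, Dr. Greco 112/301 = 37.2% → Dr. Greco
Overall: Dr. Baker 214/362 = 59.1%, Dr. Greco 125/319 = 39.2% → Dr. Baker
Dr. Greco wins each patient risk group but Dr. Baker wins overall — the comparison reverses. Dr. Greco's operations skew toward high-risk, which has a lower base rate.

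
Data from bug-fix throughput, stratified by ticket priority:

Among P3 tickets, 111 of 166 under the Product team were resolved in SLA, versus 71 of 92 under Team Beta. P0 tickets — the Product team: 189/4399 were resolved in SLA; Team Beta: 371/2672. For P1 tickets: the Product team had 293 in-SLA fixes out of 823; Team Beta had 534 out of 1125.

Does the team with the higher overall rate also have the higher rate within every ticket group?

Yes

P3: the Product team 111/166 = 66.9%, Team Beta 71/92 = 77.2% → Team Beta
P0: the Product team 189/4399 = 4.3%, Team Beta 371/2672 = 13.9% → Team Beta
P1: the Product team 293/823 = 35.6%, Team Beta 534/1125 = 47.5% → Team Beta
Overall: the Product team 593/5388 = 11.0%, Team Beta 976/3889 = 25.1% → Team Beta
Team Beta wins overall and in every ticket group — no reversal.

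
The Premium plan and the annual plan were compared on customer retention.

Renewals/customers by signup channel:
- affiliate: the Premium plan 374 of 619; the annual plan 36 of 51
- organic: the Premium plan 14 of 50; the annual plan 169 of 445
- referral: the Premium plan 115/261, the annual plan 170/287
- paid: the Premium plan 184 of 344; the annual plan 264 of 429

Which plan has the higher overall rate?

Affiliate: the Premium plan 374/619 = 60.4%, the annual plan 36/51 = 70.6% → the annual plan
Organic: the Premium plan 14/50 = 28.0%, the annual plan 169/445 = 38.0% → the annual plan
Referral: the Premium plan 115/261 = 44.1%, the annual plan 170/287 = 59.2% → the annual plan
Paid: the Premium plan 184/344 = 53.5%, the annual plan 264/429 = 61.5% → the annual plan
Overall: the Premium plan 687/1274 = 53.9%, the annual plan 639/1212 = 52.7% → the Premium plan
(The annual plan wins every signup group but the Premium plan wins overall — the annual plan's customers skew toward the low-rate organic group.)

the Premium plan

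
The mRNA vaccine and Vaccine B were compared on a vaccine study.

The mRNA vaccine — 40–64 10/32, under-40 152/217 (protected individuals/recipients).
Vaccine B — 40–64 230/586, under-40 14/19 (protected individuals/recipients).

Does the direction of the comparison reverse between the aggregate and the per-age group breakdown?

40–64: the mRNA vaccine 10/32 = 31.2%, Vaccine B 230/586 = 39.2% → Vaccine B
Under-40: the mRNA vaccine 152/217 = 70.0%, Vaccine B 14/19 = 73.7% → Vaccine B
Overall: the mRNA vaccine 162/249 = 65.1%, Vaccine B 244/605 = 40.3% → the mRNA vaccine
Vaccine B wins each age group but the mRNA vaccine wins overall — the comparison reverses. Vaccine B's recipients skew toward 40–64, which has a lower base rate.

Yes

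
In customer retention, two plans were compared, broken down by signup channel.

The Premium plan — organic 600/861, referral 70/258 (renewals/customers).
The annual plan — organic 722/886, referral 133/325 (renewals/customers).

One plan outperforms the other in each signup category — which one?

Organic: the Premium plan 600/861 = 69.7%, the annual plan 722/886 = 81.5% → the annual plan
Referral: the Premium plan 70/258 = 27.1%, the annual plan 133/325 = 40.9% → the annual plan
The annual plan has the higher rate in both groups.

the annual plan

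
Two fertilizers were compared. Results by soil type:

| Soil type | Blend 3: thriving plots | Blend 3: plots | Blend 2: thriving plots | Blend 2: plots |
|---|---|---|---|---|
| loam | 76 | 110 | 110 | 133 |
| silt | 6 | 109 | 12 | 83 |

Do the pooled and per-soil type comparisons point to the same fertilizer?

Yes

Loam: Blend 3 76/110 = 69.1%, Blend 2 110/133 = 82.7% → Blend 2
Silt: Blend 3 6/109 = 5.5%, Blend 2 12/83 = 14.5% → Blend 2
Overall: Blend 3 82/219 = 37.4%, Blend 2 122/216 = 56.5% → Blend 2
Blend 2 wins overall and in every soil group — no reversal.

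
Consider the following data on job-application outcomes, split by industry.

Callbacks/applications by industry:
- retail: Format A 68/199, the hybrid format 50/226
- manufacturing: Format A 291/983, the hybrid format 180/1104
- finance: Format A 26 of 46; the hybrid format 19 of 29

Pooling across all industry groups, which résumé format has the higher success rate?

Format A

Retail: Format A 68/199 = 34.2%, the hybrid format 50/226 = 22.1% → Format A
Manufacturing: Format A 291/983 = 29.6%, the hybrid format 180/1104 = 16.3% → Format A
Finance: Format A 26/46 = 56.5%, the hybrid format 19/29 = 65.5% → the hybrid format
Overall: Format A 385/1228 = 31.4%, the hybrid format 249/1359 = 18.3% → Format A
(Neither sweeps every industry group, but Format A has the higher pooled rate.)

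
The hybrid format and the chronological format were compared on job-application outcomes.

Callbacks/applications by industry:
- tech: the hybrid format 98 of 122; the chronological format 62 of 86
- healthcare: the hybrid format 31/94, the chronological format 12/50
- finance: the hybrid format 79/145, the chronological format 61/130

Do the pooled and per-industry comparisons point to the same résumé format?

Yes

Tech: the hybrid format 98/122 = 80.3%, the chronological format 62/86 = 72.1% → the hybrid format
Healthcare: the hybrid format 31/94 = 33.0%, the chronological format 12/50 = 24.0% → the hybrid format
Finance: the hybrid format 79/145 = 54.5%, the chronological format 61/130 = 46.9% → the hybrid format
Overall: the hybrid format 208/361 = 57.6%, the chronological format 135/266 = 50.8% → the hybrid format
The hybrid format wins overall and in every industry group — no reversal.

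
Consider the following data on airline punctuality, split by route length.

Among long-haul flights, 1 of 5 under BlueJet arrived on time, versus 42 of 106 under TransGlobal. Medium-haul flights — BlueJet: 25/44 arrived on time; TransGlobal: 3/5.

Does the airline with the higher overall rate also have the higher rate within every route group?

No

Long-haul: BlueJet 1/5 = 20.0%, TransGlobal 42/106 = 39.6% → TransGlobal
Medium-haul: BlueJet 25/44 = 56.8%, TransGlobal 3/5 = 60.0% → TransGlobal
Overall: BlueJet 26/49 = 53.1%, TransGlobal 45/111 = 40.5% → BlueJet
TransGlobal wins each route group but BlueJet wins overall — the comparison reverses. TransGlobal's flights skew toward long-haul, which has a lower base rate.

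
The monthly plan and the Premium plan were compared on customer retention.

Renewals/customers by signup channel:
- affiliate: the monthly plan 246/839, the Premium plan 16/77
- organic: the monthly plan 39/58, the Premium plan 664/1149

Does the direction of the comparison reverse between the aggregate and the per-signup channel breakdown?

Yes

Affiliate: the monthly plan 246/839 = 29.3%, the Premium plan 16/77 = 20.8% → the monthly plan
Organic: the monthly plan 39/58 = 67.2%, the Premium plan 664/1149 = 57.8% → the monthly plan
Overall: the monthly plan 285/897 = 31.8%, the Premium plan 680/1226 = 55.5% → the Premium plan
The monthly plan wins each signup group but the Premium plan wins overall — the comparison reverses. The monthly plan's customers skew toward affiliate, which has a lower base rate.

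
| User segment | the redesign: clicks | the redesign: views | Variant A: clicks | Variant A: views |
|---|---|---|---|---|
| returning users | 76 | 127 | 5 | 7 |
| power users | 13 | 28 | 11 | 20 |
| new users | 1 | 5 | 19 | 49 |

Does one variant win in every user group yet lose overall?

Returning users: the redesign 76/127 = 59.8%, Variant A 5/7 = 71.4% → Variant A
Power users: the redesign 13/28 = 46.4%, Variant A 11/20 = 55.0% → Variant A
New users: the redesign 1/5 = 20.0%, Variant A 19/49 = 38.8% → Variant A
Overall: the redesign 90/160 = 56.2%, Variant A 35/76 = 46.1% → the redesign
Variant A wins each user group but the redesign wins overall — the comparison reverses. Variant A's views skew toward new users, which has a lower base rate.

Yes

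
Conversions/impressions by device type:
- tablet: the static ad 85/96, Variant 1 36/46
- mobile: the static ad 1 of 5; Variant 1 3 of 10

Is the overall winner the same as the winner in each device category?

No

Tablet: the static ad 85/96 = 88.5%, Variant 1 36/46 = 78.3% → the static ad
Mobile: the static ad 1/5 = 20.0%, Variant 1 3/10 = 30.0% → Variant 1
Overall: the static ad 86/101 = 85.1%, Variant 1 39/56 = 69.6% → the static ad
Neither sweeps: the static ad wins 1 of 2 groups, Variant 1 wins 1. The static ad wins overall but not every group — no Simpson reversal.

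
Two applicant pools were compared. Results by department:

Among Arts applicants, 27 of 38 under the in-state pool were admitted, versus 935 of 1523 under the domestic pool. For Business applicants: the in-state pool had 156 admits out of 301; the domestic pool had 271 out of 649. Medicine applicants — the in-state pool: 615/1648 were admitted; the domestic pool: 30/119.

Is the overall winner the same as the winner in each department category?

Arts: the in-state pool 27/38 = 71.1%, the domestic pool 935/1523 = 61.4% → the in-state pool
Business: the in-state pool 156/301 = 51.8%, the domestic pool 271/649 = 41.8% → the in-state pool
Medicine: the in-state pool 615/1648 = 37.3%, the domestic pool 30/119 = 25.2% → the in-state pool
Overall: the in-state pool 798/1987 = 40.2%, the domestic pool 1236/2291 = 54.0% → the domestic pool
The in-state pool wins each department group but the domestic pool wins overall — the comparison reverses. The in-state pool's applicants skew toward Medicine, which has a lower base rate.

No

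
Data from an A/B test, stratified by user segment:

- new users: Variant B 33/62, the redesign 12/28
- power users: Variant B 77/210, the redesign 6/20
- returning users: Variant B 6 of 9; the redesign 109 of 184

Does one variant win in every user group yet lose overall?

New users: Variant B 33/62 = 53.2%, the redesign 12/28 = 42.9% → Variant B
Power users: Variant B 77/210 = 36.7%, the redesign 6/20 = 30.0% → Variant B
Returning users: Variant B 6/9 = 66.7%, the redesign 109/184 = 59.2% → Variant B
Overall: Variant B 116/281 = 41.3%, the redesign 127/232 = 54.7% → the redesign
Variant B wins each user group but the redesign wins overall — the comparison reverses. Variant B's views skew toward power users, which has a lower base rate.

Yes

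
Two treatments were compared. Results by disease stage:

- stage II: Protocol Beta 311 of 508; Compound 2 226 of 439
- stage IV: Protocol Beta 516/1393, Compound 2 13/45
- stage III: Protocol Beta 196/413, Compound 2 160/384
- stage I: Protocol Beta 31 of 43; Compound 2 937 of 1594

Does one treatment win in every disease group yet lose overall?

Stage II: Protocol Beta 311/508 = 61.2%, Compound 2 226/439 = 51.5% → Protocol Beta
Stage IV: Protocol Beta 516/1393 = 37.0%, Compound 2 13/45 = 28.9% → Protocol Beta
Stage III: Protocol Beta 196/413 = 47.5%, Compound 2 160/384 = 41.7% → Protocol Beta
Stage I: Protocol Beta 31/43 = 72.1%, Compound 2 937/1594 = 58.8% → Protocol Beta
Overall: Protocol Beta 1054/2357 = 44.7%, Compound 2 1336/2462 = 54.3% → Compound 2
Protocol Beta wins each disease group but Compound 2 wins overall — the comparison reverses. Protocol Beta's patients skew toward stage IV, which has a lower base rate.

Yes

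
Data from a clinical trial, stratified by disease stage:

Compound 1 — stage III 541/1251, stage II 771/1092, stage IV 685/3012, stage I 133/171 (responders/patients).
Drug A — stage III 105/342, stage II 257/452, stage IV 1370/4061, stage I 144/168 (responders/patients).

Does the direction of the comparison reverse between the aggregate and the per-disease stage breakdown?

No

Stage III: Compound 1 541/1251 = 43.2%, Drug A 105/342 = 30.7% → Compound 1
Stage II: Compound 1 771/1092 = 70.6%, Drug A 257/452 = 56.9% → Compound 1
Stage IV: Compound 1 685/3012 = 22.7%, Drug A 1370/4061 = 33.7% → Drug A
Stage I: Compound 1 133/171 = 77.8%, Drug A 144/168 = 85.7% → Drug A
Overall: Compound 1 2130/5526 = 38.5%, Drug A 1876/5023 = 37.3% → Compound 1
Neither sweeps: Compound 1 wins 2 of 4 groups, Drug A wins 2. Compound 1 wins overall but not every group — no Simpson reversal.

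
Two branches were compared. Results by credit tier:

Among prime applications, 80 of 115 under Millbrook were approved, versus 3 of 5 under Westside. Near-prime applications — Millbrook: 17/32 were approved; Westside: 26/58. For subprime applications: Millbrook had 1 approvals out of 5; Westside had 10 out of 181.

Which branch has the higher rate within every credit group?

Prime: Millbrook 80/115 = 69.6%, Westside 3/5 = 60.0% → Millbrook
Near-prime: Millbrook 17/32 = 53.1%, Westside 26/58 = 44.8% → Millbrook
Subprime: Millbrook 1/5 = 20.0%, Westside 10/181 = 5.5% → Millbrook
Millbrook has the higher rate in all 3 groups.

Millbrook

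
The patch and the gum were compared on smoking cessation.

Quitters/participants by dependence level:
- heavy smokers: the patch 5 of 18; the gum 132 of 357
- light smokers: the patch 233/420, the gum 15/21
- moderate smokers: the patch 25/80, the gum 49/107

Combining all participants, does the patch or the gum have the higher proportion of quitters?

Heavy smokers: the patch 5/18 = 27.8%, the gum 132/357 = 37.0% → the gum
Light smokers: the patch 233/420 = 55.5%, the gum 15/21 = 71.4% → the gum
Moderate smokers: the patch 25/80 = 31.2%, the gum 49/107 = 45.8% → the gum
Overall: the patch 263/518 = 50.8%, the gum 196/485 = 40.4% → the patch
(The gum wins every dependence group but the patch wins overall — the gum's participants skew toward the low-rate heavy smokers group.)

the patch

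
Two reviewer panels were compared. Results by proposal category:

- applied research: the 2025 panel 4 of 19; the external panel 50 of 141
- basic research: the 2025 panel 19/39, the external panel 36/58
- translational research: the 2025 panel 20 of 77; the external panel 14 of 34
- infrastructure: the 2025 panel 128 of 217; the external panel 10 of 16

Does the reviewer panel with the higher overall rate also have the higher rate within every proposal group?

No

Applied research: the 2025 panel 4/19 = 21.1%, the external panel 50/141 = 35.5% → the external panel
Basic research: the 2025 panel 19/39 = 48.7%, the external panel 36/58 = 62.1% → the external panel
Translational research: the 2025 panel 20/77 = 26.0%, the external panel 14/34 = 41.2% → the external panel
Infrastructure: the 2025 panel 128/217 = 59.0%, the external panel 10/16 = 62.5% → the external panel
Overall: the 2025 panel 171/352 = 48.6%, the external panel 110/249 = 44.2% → the 2025 panel
The external panel wins each proposal group but the 2025 panel wins overall — the comparison reverses. The external panel's proposals skew toward applied research, which has a lower base rate.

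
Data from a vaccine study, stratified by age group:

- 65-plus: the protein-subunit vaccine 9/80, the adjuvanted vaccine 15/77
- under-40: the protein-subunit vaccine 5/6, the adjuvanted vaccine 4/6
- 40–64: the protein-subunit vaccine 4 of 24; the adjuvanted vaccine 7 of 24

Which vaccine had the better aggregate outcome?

the adjuvanted vaccine

65-plus: the protein-subunit vaccine 9/80 = 11.2%, the adjuvanted vaccine 15/77 = 19.5% → the adjuvanted vaccine
Under-40: the protein-subunit vaccine 5/6 = 83.3%, the adjuvanted vaccine 4/6 = 66.7% → the protein-subunit vaccine
40–64: the protein-subunit vaccine 4/24 = 16.7%, the adjuvanted vaccine 7/24 = 29.2% → the adjuvanted vaccine
Overall: the protein-subunit vaccine 18/110 = 16.4%, the adjuvanted vaccine 26/107 = 24.3% → the adjuvanted vaccine
(Neither sweeps every age group, but the adjuvanted vaccine has the higher pooled rate.)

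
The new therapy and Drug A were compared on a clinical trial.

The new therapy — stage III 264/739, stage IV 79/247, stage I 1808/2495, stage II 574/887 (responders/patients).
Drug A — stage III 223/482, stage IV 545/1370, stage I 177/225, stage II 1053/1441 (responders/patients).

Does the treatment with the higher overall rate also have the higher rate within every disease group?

No

Stage III: the new therapy 264/739 = 35.7%, Drug A 223/482 = 46.3% → Drug A
Stage IV: the new therapy 79/247 = 32.0%, Drug A 545/1370 = 39.8% → Drug A
Stage I: the new therapy 1808/2495 = 72.5%, Drug A 177/225 = 78.7% → Drug A
Stage II: the new therapy 574/887 = 64.7%, Drug A 1053/1441 = 73.1% → Drug A
Overall: the new therapy 2725/4368 = 62.4%, Drug A 1998/3518 = 56.8% → the new therapy
Drug A wins each disease group but the new therapy wins overall — the comparison reverses. Drug A's patients skew toward stage IV, which has a lower base rate.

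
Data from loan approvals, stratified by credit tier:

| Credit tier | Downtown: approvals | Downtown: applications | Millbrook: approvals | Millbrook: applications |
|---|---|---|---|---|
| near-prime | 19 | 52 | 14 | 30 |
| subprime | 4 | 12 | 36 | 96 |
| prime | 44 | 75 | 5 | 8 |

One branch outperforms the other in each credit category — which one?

Near-prime: Downtown 19/52 = 36.5%, Millbrook 14/30 = 46.7% → Millbrook
Subprime: Downtown 4/12 = 33.3%, Millbrook 36/96 = 37.5% → Millbrook
Prime: Downtown 44/75 = 58.7%, Millbrook 5/8 = 62.5% → Millbrook
Millbrook has the higher rate in all 3 groups.

Millbrook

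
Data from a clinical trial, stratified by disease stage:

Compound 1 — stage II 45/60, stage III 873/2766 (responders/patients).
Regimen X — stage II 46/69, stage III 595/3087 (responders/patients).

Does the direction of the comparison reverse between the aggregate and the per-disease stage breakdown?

No

Stage II: Compound 1 45/60 = 75.0%, Regimen X 46/69 = 66.7% → Compound 1
Stage III: Compound 1 873/2766 = 31.6%, Regimen X 595/3087 = 19.3% → Compound 1
Overall: Compound 1 918/2826 = 32.5%, Regimen X 641/3156 = 20.3% → Compound 1
Compound 1 wins overall and in every disease group — no reversal.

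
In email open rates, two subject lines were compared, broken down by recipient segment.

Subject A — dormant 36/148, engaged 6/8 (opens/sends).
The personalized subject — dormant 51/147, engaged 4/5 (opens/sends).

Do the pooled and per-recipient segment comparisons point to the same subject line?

Yes

Dormant: Subject A 36/148 = 24.3%, the personalized subject 51/147 = 34.7% → the personalized subject
Engaged: Subject A 6/8 = 75.0%, the personalized subject 4/5 = 80.0% → the personalized subject
Overall: Subject A 42/156 = 26.9%, the personalized subject 55/152 = 36.2% → the personalized subject
The personalized subject wins overall and in every recipient group — no reversal.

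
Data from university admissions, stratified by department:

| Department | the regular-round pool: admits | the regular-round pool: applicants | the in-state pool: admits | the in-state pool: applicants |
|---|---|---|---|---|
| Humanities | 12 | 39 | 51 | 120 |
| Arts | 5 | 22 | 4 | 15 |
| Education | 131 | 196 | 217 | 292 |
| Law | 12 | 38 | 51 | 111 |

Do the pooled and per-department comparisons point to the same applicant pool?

Humanities: the regular-round pool 12/39 = 30.8%, the in-state pool 51/120 = 42.5% → the in-state pool
Arts: the regular-round pool 5/22 = 22.7%, the in-state pool 4/15 = 26.7% → the in-state pool
Education: the regular-round pool 131/196 = 66.8%, the in-state pool 217/292 = 74.3% → the in-state pool
Law: the regular-round pool 12/38 = 31.6%, the in-state pool 51/111 = 45.9% → the in-state pool
Overall: the regular-round pool 160/295 = 54.2%, the in-state pool 323/538 = 60.0% → the in-state pool
The in-state pool wins overall and in every department group — no reversal.

Yes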